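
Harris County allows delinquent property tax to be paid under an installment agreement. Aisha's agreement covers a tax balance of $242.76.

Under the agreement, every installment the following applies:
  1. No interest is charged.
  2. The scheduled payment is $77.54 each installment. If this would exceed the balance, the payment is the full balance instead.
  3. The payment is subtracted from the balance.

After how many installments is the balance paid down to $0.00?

4

Installment 1: opening $242.76; payment $77.54; balance $165.22
Installment 2: opening $165.22; payment $77.54; balance $87.68
Installment 3: opening $87.68; payment $77.54; balance $10.14
Installment 4: opening $10.14; payment $10.14; balance $0.00
Balance reaches $0.00 in installment 4.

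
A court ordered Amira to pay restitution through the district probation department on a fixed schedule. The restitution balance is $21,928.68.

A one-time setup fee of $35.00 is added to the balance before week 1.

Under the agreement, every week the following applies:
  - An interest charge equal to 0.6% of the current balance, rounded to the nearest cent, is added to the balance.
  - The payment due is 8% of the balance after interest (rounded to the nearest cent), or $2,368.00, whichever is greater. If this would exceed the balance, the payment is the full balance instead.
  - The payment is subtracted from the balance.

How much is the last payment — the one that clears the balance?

Week 1: opening $21,963.68; interest $131.78 → $22,095.46; payment $2,368.00; balance $19,727.46
Week 2: opening $19,727.46; interest $118.36 → $19,845.82; payment $2,368.00; balance $17,477.82
Week 3: opening $17,477.82; interest $104.87 → $17,582.69; payment $2,368.00; balance $15,214.69
Week 4: opening $15,214.69; interest $91.29 → $15,305.98; payment $2,368.00; balance $12,937.98
Week 5: opening $12,937.98; interest $77.63 → $13,015.61; payment $2,368.00; balance $10,647.61
Week 6: opening $10,647.61; interest $63.89 → $10,711.50; payment $2,368.00; balance $8,343.50
Week 7: opening $8,343.50; interest $50.06 → $8,393.56; payment $2,368.00; balance $6,025.56
Week 8: opening $6,025.56; interest $36.15 → $6,061.71; payment $2,368.00; balance $3,693.71
Week 9: opening $3,693.71; interest $22.16 → $3,715.87; payment $2,368.00; balance $1,347.87
Week 10: opening $1,347.87; interest $8.09 → $1,355.96; payment $1,355.96; balance $0.00

$1,355.96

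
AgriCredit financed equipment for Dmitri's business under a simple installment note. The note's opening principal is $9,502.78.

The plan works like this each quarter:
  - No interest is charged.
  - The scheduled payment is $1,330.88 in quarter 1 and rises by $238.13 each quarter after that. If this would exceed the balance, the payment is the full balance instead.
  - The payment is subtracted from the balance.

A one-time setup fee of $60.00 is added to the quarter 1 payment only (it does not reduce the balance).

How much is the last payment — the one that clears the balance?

Quarter 1: opening $9,502.78; payment $1,330.88 (+ $60.00 fee); balance $8,171.90
Quarter 2: opening $8,171.90; payment $1,569.01; balance $6,602.89
Quarter 3: opening $6,602.89; payment $1,807.14; balance $4,795.75
Quarter 4: opening $4,795.75; payment $2,045.27; balance $2,750.48
Quarter 5: opening $2,750.48; payment $2,283.40; balance $467.08
Quarter 6: opening $467.08; payment $467.08; balance $0.00

$467.08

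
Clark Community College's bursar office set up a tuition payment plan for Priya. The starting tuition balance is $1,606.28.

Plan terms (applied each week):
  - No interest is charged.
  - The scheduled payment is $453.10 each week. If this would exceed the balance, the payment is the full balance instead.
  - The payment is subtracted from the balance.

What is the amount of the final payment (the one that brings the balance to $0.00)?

$246.98

Week 1: $1,606.28 − $453.10 → $1,153.18
Week 2: $1,153.18 − $453.10 → $700.08
Week 3: $700.08 − $453.10 → $246.98
Week 4: $246.98 − $246.98 → $0.00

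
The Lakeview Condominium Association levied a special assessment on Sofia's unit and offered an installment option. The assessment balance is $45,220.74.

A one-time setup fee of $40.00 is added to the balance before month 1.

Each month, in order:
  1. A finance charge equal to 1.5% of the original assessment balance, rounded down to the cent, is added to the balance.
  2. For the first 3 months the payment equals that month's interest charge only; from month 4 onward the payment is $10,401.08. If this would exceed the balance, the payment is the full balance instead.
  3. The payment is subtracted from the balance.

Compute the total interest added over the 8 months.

# | Opening | Interest | Payment | End bal
1 | $45,260.74 | $678.31 | $678.31 | $45,260.74
2 | $45,260.74 | $678.31 | $678.31 | $45,260.74
3 | $45,260.74 | $678.31 | $678.31 | $45,260.74
4 | $45,260.74 | $678.31 | $10,401.08 | $35,537.97
5 | $35,537.97 | $678.31 | $10,401.08 | $25,815.20
6 | $25,815.20 | $678.31 | $10,401.08 | $16,092.43
7 | $16,092.43 | $678.31 | $10,401.08 | $6,369.66
8 | $6,369.66 | $678.31 | $7,047.97 | $0.00
Total interest: $678.31 + $678.31 + $678.31 + $678.31 + $678.31 + $678.31 + $678.31 + $678.31 = $5,426.48

$5,426.48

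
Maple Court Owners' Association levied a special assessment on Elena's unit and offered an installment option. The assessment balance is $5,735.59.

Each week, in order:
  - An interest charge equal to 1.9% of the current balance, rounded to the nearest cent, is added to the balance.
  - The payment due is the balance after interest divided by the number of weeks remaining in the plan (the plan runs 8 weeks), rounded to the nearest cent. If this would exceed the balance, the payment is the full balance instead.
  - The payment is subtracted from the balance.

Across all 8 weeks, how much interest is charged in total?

# | Opening | Interest | Payment | End bal
1 | $5,735.59 | $108.98 | $730.57 | $5,114.00
2 | $5,114.00 | $97.17 | $744.45 | $4,466.72
3 | $4,466.72 | $84.87 | $758.60 | $3,792.99
4 | $3,792.99 | $72.07 | $773.01 | $3,092.05
5 | $3,092.05 | $58.75 | $787.70 | $2,363.10
6 | $2,363.10 | $44.90 | $802.67 | $1,605.33
7 | $1,605.33 | $30.50 | $817.92 | $817.91
8 | $817.91 | $15.54 | $833.45 | $0.00
Total interest: $108.98 + $97.17 + $84.87 + $72.07 + $58.75 + $44.90 + $30.50 + $15.54 = $512.78

$512.78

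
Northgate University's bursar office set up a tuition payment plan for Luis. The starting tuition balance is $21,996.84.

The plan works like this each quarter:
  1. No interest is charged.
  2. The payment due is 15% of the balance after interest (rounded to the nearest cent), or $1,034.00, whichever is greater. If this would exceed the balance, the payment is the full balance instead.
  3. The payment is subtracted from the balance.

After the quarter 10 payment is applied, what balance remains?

$3,925.93

# | Opening | Payment | End bal
1 | $21,996.84 | $3,299.53 | $18,697.31
2 | $18,697.31 | $2,804.60 | $15,892.71
3 | $15,892.71 | $2,383.91 | $13,508.80
4 | $13,508.80 | $2,026.32 | $11,482.48
5 | $11,482.48 | $1,722.37 | $9,760.11
6 | $9,760.11 | $1,464.02 | $8,296.09
7 | $8,296.09 | $1,244.41 | $7,051.68
8 | $7,051.68 | $1,057.75 | $5,993.93
9 | $5,993.93 | $1,034.00 | $4,959.93
10 | $4,959.93 | $1,034.00 | $3,925.93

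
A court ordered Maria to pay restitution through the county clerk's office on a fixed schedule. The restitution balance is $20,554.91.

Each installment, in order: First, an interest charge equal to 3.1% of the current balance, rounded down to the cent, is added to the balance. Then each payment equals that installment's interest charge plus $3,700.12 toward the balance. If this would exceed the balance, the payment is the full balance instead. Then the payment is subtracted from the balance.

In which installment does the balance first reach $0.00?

Installment 1: $20,554.91 +$637.20 interest = $21,192.11; pay $4,337.32 → $16,854.79
Installment 2: $16,854.79 +$522.49 interest = $17,377.28; pay $4,222.61 → $13,154.67
Installment 3: $13,154.67 +$407.79 interest = $13,562.46; pay $4,107.91 → $9,454.55
Installment 4: $9,454.55 +$293.09 interest = $9,747.64; pay $3,993.21 → $5,754.43
Installment 5: $5,754.43 +$178.38 interest = $5,932.81; pay $3,878.50 → $2,054.31
Installment 6: $2,054.31 +$63.68 interest = $2,117.99; pay $2,117.99 → $0.00
Balance reaches $0.00 in installment 6.

6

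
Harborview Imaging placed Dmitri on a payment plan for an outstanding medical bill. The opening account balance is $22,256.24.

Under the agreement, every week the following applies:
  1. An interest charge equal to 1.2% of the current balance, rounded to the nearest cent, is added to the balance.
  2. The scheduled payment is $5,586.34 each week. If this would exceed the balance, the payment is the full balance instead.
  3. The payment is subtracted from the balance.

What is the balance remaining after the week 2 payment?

$11,553.87

Week 1: opening $22,256.24; interest $267.07 → $22,523.31; payment $5,586.34; balance $16,936.97
Week 2: opening $16,936.97; interest $203.24 → $17,140.21; payment $5,586.34; balance $11,553.87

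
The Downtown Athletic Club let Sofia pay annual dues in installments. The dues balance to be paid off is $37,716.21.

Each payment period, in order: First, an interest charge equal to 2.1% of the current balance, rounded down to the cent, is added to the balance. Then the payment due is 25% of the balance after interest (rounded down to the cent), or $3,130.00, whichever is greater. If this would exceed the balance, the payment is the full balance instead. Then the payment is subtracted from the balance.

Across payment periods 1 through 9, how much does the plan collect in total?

# | Opening | Interest | Payment | End bal
1 | $37,716.21 | $792.04 | $9,627.06 | $28,881.19
2 | $28,881.19 | $606.50 | $7,371.92 | $22,115.77
3 | $22,115.77 | $464.43 | $5,645.05 | $16,935.15
4 | $16,935.15 | $355.63 | $4,322.69 | $12,968.09
5 | $12,968.09 | $272.32 | $3,310.10 | $9,930.31
6 | $9,930.31 | $208.53 | $3,130.00 | $7,008.84
7 | $7,008.84 | $147.18 | $3,130.00 | $4,026.02
8 | $4,026.02 | $84.54 | $3,130.00 | $980.56
9 | $980.56 | $20.59 | $1,001.15 | $0.00
Total paid: $40,667.97

$40,667.97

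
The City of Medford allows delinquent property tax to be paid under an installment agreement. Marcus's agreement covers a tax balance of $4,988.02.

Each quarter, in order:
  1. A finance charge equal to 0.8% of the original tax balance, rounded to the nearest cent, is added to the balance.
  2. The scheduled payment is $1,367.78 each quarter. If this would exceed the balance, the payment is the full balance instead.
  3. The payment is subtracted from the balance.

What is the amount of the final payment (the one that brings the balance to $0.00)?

Quarter 1: opening $4,988.02; interest $39.90 → $5,027.92; payment $1,367.78; balance $3,660.14
Quarter 2: opening $3,660.14; interest $39.90 → $3,700.04; payment $1,367.78; balance $2,332.26
Quarter 3: opening $2,332.26; interest $39.90 → $2,372.16; payment $1,367.78; balance $1,004.38
Quarter 4: opening $1,004.38; interest $39.90 → $1,044.28; payment $1,044.28; balance $0.00

$1,044.28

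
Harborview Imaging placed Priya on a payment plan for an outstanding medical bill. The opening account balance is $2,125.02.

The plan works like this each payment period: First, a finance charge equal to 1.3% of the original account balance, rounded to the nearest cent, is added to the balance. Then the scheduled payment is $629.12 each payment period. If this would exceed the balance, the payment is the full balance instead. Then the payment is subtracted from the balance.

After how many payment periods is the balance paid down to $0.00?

Payment period 1: opening $2,125.02; interest $27.63 → $2,152.65; payment $629.12; balance $1,523.53
Payment period 2: opening $1,523.53; interest $27.63 → $1,551.16; payment $629.12; balance $922.04
Payment period 3: opening $922.04; interest $27.63 → $949.67; payment $629.12; balance $320.55
Payment period 4: opening $320.55; interest $27.63 → $348.18; payment $348.18; balance $0.00
Balance reaches $0.00 in payment period 4.

4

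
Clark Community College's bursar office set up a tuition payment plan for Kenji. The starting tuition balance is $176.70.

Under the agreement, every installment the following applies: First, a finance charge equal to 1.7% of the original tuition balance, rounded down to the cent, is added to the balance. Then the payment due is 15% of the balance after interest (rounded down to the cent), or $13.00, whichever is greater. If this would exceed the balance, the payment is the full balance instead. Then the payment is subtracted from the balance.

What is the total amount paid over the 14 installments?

Installment 1: opening $176.70; interest $3.00 → $179.70; payment $26.95; balance $152.75
Installment 2: opening $152.75; interest $3.00 → $155.75; payment $23.36; balance $132.39
Installment 3: opening $132.39; interest $3.00 → $135.39; payment $20.30; balance $115.09
Installment 4: opening $115.09; interest $3.00 → $118.09; payment $17.71; balance $100.38
Installment 5: opening $100.38; interest $3.00 → $103.38; payment $15.50; balance $87.88
Installment 6: opening $87.88; interest $3.00 → $90.88; payment $13.63; balance $77.25
Installment 7: opening $77.25; interest $3.00 → $80.25; payment $13.00; balance $67.25
Installment 8: opening $67.25; interest $3.00 → $70.25; payment $13.00; balance $57.25
Installment 9: opening $57.25; interest $3.00 → $60.25; payment $13.00; balance $47.25
Installment 10: opening $47.25; interest $3.00 → $50.25; payment $13.00; balance $37.25
Installment 11: opening $37.25; interest $3.00 → $40.25; payment $13.00; balance $27.25
Installment 12: opening $27.25; interest $3.00 → $30.25; payment $13.00; balance $17.25
Installment 13: opening $17.25; interest $3.00 → $20.25; payment $13.00; balance $7.25
Installment 14: opening $7.25; interest $3.00 → $10.25; payment $10.25; balance $0.00
Total paid: $218.70

$218.70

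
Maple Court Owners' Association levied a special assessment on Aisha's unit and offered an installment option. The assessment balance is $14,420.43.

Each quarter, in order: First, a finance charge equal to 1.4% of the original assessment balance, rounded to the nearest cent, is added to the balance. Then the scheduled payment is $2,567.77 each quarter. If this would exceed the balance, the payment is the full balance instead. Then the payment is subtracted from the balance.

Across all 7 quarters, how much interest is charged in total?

Quarter 1: opening $14,420.43; interest $201.89 → $14,622.32; payment $2,567.77; balance $12,054.55
Quarter 2: opening $12,054.55; interest $201.89 → $12,256.44; payment $2,567.77; balance $9,688.67
Quarter 3: opening $9,688.67; interest $201.89 → $9,890.56; payment $2,567.77; balance $7,322.79
Quarter 4: opening $7,322.79; interest $201.89 → $7,524.68; payment $2,567.77; balance $4,956.91
Quarter 5: opening $4,956.91; interest $201.89 → $5,158.80; payment $2,567.77; balance $2,591.03
Quarter 6: opening $2,591.03; interest $201.89 → $2,792.92; payment $2,567.77; balance $225.15
Quarter 7: opening $225.15; interest $201.89 → $427.04; payment $427.04; balance $0.00
Total interest: $201.89 + $201.89 + $201.89 + $201.89 + $201.89 + $201.89 + $201.89 = $1,413.23

$1,413.23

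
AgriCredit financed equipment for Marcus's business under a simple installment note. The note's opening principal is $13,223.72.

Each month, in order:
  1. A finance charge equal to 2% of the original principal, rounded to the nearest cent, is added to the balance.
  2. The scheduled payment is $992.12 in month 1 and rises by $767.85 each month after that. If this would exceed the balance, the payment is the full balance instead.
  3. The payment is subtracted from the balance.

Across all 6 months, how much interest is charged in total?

Month 1: opening $13,223.72; interest $264.47 → $13,488.19; payment $992.12; balance $12,496.07
Month 2: opening $12,496.07; interest $264.47 → $12,760.54; payment $1,759.97; balance $11,000.57
Month 3: opening $11,000.57; interest $264.47 → $11,265.04; payment $2,527.82; balance $8,737.22
Month 4: opening $8,737.22; interest $264.47 → $9,001.69; payment $3,295.67; balance $5,706.02
Month 5: opening $5,706.02; interest $264.47 → $5,970.49; payment $4,063.52; balance $1,906.97
Month 6: opening $1,906.97; interest $264.47 → $2,171.44; payment $2,171.44; balance $0.00
Total interest: $264.47 + $264.47 + $264.47 + $264.47 + $264.47 + $264.47 = $1,586.82

$1,586.82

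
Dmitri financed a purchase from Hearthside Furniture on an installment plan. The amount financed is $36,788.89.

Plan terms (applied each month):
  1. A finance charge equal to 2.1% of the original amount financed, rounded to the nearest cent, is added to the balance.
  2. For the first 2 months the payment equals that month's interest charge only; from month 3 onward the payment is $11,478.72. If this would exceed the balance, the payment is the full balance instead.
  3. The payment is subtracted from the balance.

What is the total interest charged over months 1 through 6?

Month 1: opening $36,788.89; interest $772.57 → $37,561.46; payment $772.57; balance $36,788.89
Month 2: opening $36,788.89; interest $772.57 → $37,561.46; payment $772.57; balance $36,788.89
Month 3: opening $36,788.89; interest $772.57 → $37,561.46; payment $11,478.72; balance $26,082.74
Month 4: opening $26,082.74; interest $772.57 → $26,855.31; payment $11,478.72; balance $15,376.59
Month 5: opening $15,376.59; interest $772.57 → $16,149.16; payment $11,478.72; balance $4,670.44
Month 6: opening $4,670.44; interest $772.57 → $5,443.01; payment $5,443.01; balance $0.00
Total interest: $772.57 + $772.57 + $772.57 + $772.57 + $772.57 + $772.57 = $4,635.42

$4,635.42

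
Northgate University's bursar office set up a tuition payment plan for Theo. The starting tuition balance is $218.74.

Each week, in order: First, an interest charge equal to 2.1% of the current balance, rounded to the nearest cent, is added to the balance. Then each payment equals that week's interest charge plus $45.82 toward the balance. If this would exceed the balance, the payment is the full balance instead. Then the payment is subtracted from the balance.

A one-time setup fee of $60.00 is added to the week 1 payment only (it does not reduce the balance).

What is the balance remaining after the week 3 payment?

$81.28

Week 1: opening $218.74; interest $4.59 → $223.33; payment $50.41 (+ $60.00 fee); balance $172.92
Week 2: opening $172.92; interest $3.63 → $176.55; payment $49.45; balance $127.10
Week 3: opening $127.10; interest $2.67 → $129.77; payment $48.49; balance $81.28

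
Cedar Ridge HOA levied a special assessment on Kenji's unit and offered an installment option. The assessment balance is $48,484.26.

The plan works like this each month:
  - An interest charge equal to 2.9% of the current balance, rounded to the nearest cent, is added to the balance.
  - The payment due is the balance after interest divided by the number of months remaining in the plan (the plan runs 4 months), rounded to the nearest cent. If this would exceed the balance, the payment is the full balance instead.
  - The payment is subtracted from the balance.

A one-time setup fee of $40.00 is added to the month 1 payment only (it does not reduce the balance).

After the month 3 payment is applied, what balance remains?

# | Opening | Interest | Payment | Fee | End bal
1 | $48,484.26 | $1,406.04 | $12,472.58 | $40.00 | $37,417.72
2 | $37,417.72 | $1,085.11 | $12,834.28 | — | $25,668.55
3 | $25,668.55 | $744.39 | $13,206.47 | — | $13,206.47

$13,206.47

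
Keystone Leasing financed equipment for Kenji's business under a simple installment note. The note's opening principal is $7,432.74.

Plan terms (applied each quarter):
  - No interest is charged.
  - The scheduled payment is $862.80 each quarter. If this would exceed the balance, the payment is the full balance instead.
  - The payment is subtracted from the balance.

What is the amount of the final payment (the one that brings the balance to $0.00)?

# | Opening | Payment | End bal
1 | $7,432.74 | $862.80 | $6,569.94
2 | $6,569.94 | $862.80 | $5,707.14
3 | $5,707.14 | $862.80 | $4,844.34
4 | $4,844.34 | $862.80 | $3,981.54
5 | $3,981.54 | $862.80 | $3,118.74
6 | $3,118.74 | $862.80 | $2,255.94
7 | $2,255.94 | $862.80 | $1,393.14
8 | $1,393.14 | $862.80 | $530.34
9 | $530.34 | $530.34 | $0.00

$530.34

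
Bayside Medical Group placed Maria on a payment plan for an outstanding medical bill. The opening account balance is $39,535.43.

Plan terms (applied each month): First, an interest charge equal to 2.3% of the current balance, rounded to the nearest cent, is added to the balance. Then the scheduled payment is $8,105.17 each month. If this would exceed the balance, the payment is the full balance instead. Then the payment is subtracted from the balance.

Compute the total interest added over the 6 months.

$2,895.85

Month 1: opening $39,535.43; interest $909.31 → $40,444.74; payment $8,105.17; balance $32,339.57
Month 2: opening $32,339.57; interest $743.81 → $33,083.38; payment $8,105.17; balance $24,978.21
Month 3: opening $24,978.21; interest $574.50 → $25,552.71; payment $8,105.17; balance $17,447.54
Month 4: opening $17,447.54; interest $401.29 → $17,848.83; payment $8,105.17; balance $9,743.66
Month 5: opening $9,743.66; interest $224.10 → $9,967.76; payment $8,105.17; balance $1,862.59
Month 6: opening $1,862.59; interest $42.84 → $1,905.43; payment $1,905.43; balance $0.00
Total interest: $909.31 + $743.81 + $574.50 + $401.29 + $224.10 + $42.84 = $2,895.85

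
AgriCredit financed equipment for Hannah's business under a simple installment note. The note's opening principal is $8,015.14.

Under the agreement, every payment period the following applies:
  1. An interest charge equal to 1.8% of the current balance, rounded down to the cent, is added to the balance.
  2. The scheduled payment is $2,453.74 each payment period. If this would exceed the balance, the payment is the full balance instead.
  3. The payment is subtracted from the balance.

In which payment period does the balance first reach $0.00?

4

Payment period 1: $8,015.14 +$144.27 interest = $8,159.41; pay $2,453.74 → $5,705.67
Payment period 2: $5,705.67 +$102.70 interest = $5,808.37; pay $2,453.74 → $3,354.63
Payment period 3: $3,354.63 +$60.38 interest = $3,415.01; pay $2,453.74 → $961.27
Payment period 4: $961.27 +$17.30 interest = $978.57; pay $978.57 → $0.00
Balance reaches $0.00 in payment period 4.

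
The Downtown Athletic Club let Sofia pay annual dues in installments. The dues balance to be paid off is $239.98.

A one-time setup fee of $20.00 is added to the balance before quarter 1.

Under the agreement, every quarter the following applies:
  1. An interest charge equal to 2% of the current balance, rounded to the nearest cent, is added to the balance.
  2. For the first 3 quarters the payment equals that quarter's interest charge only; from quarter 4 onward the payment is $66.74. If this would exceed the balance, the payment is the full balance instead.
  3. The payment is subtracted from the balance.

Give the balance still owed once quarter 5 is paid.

Quarter 1: $259.98 +$5.20 interest = $265.18; pay $5.20 → $259.98
Quarter 2: $259.98 +$5.20 interest = $265.18; pay $5.20 → $259.98
Quarter 3: $259.98 +$5.20 interest = $265.18; pay $5.20 → $259.98
Quarter 4: $259.98 +$5.20 interest = $265.18; pay $66.74 → $198.44
Quarter 5: $198.44 +$3.97 interest = $202.41; pay $66.74 → $135.67

$135.67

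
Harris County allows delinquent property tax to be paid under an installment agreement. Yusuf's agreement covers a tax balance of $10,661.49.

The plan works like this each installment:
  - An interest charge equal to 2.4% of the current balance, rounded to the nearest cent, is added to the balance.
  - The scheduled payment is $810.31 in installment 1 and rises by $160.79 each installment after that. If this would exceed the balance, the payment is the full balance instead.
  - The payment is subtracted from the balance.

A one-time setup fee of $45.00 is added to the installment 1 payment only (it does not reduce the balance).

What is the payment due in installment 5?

Installment 1: opening $10,661.49; interest $255.88 → $10,917.37; payment $810.31 (+ $45.00 fee); balance $10,107.06
Installment 2: opening $10,107.06; interest $242.57 → $10,349.63; payment $971.10; balance $9,378.53
Installment 3: opening $9,378.53; interest $225.08 → $9,603.61; payment $1,131.89; balance $8,471.72
Installment 4: opening $8,471.72; interest $203.32 → $8,675.04; payment $1,292.68; balance $7,382.36
Installment 5: opening $7,382.36; interest $177.18 → $7,559.54; payment $1,453.47; balance $6,106.07

$1,453.47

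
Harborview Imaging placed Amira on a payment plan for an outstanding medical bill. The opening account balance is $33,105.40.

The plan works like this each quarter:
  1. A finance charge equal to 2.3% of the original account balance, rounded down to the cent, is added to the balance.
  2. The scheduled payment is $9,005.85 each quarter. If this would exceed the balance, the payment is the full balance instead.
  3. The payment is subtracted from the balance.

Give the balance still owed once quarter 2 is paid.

Quarter 1: opening $33,105.40; interest $761.42 → $33,866.82; payment $9,005.85; balance $24,860.97
Quarter 2: opening $24,860.97; interest $761.42 → $25,622.39; payment $9,005.85; balance $16,616.54

$16,616.54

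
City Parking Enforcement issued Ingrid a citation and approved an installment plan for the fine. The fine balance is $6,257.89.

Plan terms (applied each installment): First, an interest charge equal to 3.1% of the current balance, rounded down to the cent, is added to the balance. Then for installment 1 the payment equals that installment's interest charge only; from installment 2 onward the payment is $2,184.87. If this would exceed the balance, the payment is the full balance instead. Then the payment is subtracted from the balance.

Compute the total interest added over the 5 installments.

$591.93

Installment 1: opening $6,257.89; interest $193.99 → $6,451.88; payment $193.99; balance $6,257.89
Installment 2: opening $6,257.89; interest $193.99 → $6,451.88; payment $2,184.87; balance $4,267.01
Installment 3: opening $4,267.01; interest $132.27 → $4,399.28; payment $2,184.87; balance $2,214.41
Installment 4: opening $2,214.41; interest $68.64 → $2,283.05; payment $2,184.87; balance $98.18
Installment 5: opening $98.18; interest $3.04 → $101.22; payment $101.22; balance $0.00
Total interest: $193.99 + $193.99 + $132.27 + $68.64 + $3.04 = $591.93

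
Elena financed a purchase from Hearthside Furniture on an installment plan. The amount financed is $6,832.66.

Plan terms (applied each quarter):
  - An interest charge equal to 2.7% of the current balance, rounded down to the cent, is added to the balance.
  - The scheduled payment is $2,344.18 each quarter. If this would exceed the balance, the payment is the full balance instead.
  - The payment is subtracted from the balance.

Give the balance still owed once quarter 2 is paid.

Quarter 1: opening $6,832.66; interest $184.48 → $7,017.14; payment $2,344.18; balance $4,672.96
Quarter 2: opening $4,672.96; interest $126.16 → $4,799.12; payment $2,344.18; balance $2,454.94

$2,454.94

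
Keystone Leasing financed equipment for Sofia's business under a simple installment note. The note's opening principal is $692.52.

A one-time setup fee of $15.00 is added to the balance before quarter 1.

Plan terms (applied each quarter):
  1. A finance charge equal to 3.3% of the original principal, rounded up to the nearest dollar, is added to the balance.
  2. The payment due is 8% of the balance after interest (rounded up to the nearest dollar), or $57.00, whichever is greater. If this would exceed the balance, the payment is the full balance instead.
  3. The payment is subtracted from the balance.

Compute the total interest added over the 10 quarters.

# | Opening | Interest | Payment | End bal
1 | $707.52 | $23.00 | $59.00 | $671.52
2 | $671.52 | $23.00 | $57.00 | $637.52
3 | $637.52 | $23.00 | $57.00 | $603.52
4 | $603.52 | $23.00 | $57.00 | $569.52
5 | $569.52 | $23.00 | $57.00 | $535.52
6 | $535.52 | $23.00 | $57.00 | $501.52
7 | $501.52 | $23.00 | $57.00 | $467.52
8 | $467.52 | $23.00 | $57.00 | $433.52
9 | $433.52 | $23.00 | $57.00 | $399.52
10 | $399.52 | $23.00 | $57.00 | $365.52
Total interest: $23.00 + $23.00 + $23.00 + $23.00 + $23.00 + $23.00 + $23.00 + $23.00 + $23.00 + $23.00 = $230.00

$230.00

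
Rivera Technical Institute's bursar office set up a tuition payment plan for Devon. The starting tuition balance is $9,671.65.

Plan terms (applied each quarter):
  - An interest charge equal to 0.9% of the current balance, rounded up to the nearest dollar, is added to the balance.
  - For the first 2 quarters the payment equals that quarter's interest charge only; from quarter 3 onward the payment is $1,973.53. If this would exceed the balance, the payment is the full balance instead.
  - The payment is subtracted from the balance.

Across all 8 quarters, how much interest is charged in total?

Quarter 1: opening $9,671.65; interest $88.00 → $9,759.65; payment $88.00; balance $9,671.65
Quarter 2: opening $9,671.65; interest $88.00 → $9,759.65; payment $88.00; balance $9,671.65
Quarter 3: opening $9,671.65; interest $88.00 → $9,759.65; payment $1,973.53; balance $7,786.12
Quarter 4: opening $7,786.12; interest $71.00 → $7,857.12; payment $1,973.53; balance $5,883.59
Quarter 5: opening $5,883.59; interest $53.00 → $5,936.59; payment $1,973.53; balance $3,963.06
Quarter 6: opening $3,963.06; interest $36.00 → $3,999.06; payment $1,973.53; balance $2,025.53
Quarter 7: opening $2,025.53; interest $19.00 → $2,044.53; payment $1,973.53; balance $71.00
Quarter 8: opening $71.00; interest $1.00 → $72.00; payment $72.00; balance $0.00
Total interest: $88.00 + $88.00 + $88.00 + $71.00 + $53.00 + $36.00 + $19.00 + $1.00 = $444.00

$444.00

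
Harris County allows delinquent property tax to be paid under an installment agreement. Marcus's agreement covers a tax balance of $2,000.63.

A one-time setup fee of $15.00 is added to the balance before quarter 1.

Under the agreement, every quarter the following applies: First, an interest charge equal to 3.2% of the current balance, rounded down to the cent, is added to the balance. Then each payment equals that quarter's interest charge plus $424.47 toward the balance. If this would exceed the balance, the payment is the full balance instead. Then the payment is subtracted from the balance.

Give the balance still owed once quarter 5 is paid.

$0.00

Quarter 1: $2,015.63 +$64.50 interest = $2,080.13; pay $488.97 → $1,591.16
Quarter 2: $1,591.16 +$50.91 interest = $1,642.07; pay $475.38 → $1,166.69
Quarter 3: $1,166.69 +$37.33 interest = $1,204.02; pay $461.80 → $742.22
Quarter 4: $742.22 +$23.75 interest = $765.97; pay $448.22 → $317.75
Quarter 5: $317.75 +$10.16 interest = $327.91; pay $327.91 → $0.00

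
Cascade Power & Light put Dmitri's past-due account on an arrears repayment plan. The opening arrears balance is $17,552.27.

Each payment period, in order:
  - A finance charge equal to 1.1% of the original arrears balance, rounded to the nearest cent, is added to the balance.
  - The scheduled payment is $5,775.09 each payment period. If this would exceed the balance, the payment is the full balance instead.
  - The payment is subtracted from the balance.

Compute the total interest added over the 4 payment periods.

$772.28

# | Opening | Interest | Payment | End bal
1 | $17,552.27 | $193.07 | $5,775.09 | $11,970.25
2 | $11,970.25 | $193.07 | $5,775.09 | $6,388.23
3 | $6,388.23 | $193.07 | $5,775.09 | $806.21
4 | $806.21 | $193.07 | $999.28 | $0.00
Total interest: $193.07 + $193.07 + $193.07 + $193.07 = $772.28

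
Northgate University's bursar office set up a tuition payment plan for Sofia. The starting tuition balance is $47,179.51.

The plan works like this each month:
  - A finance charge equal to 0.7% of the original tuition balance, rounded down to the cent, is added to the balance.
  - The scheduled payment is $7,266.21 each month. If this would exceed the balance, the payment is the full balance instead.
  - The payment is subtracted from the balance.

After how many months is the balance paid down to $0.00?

Month 1: opening $47,179.51; interest $330.25 → $47,509.76; payment $7,266.21; balance $40,243.55
Month 2: opening $40,243.55; interest $330.25 → $40,573.80; payment $7,266.21; balance $33,307.59
Month 3: opening $33,307.59; interest $330.25 → $33,637.84; payment $7,266.21; balance $26,371.63
Month 4: opening $26,371.63; interest $330.25 → $26,701.88; payment $7,266.21; balance $19,435.67
Month 5: opening $19,435.67; interest $330.25 → $19,765.92; payment $7,266.21; balance $12,499.71
Month 6: opening $12,499.71; interest $330.25 → $12,829.96; payment $7,266.21; balance $5,563.75
Month 7: opening $5,563.75; interest $330.25 → $5,894.00; payment $5,894.00; balance $0.00
Balance reaches $0.00 in month 7.

7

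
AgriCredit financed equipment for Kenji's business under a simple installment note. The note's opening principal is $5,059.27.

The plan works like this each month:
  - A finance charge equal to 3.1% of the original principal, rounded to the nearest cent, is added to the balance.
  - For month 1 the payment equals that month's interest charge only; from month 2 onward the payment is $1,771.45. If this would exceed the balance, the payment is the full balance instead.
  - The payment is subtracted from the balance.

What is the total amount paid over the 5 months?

Month 1: opening $5,059.27; interest $156.84 → $5,216.11; payment $156.84; balance $5,059.27
Month 2: opening $5,059.27; interest $156.84 → $5,216.11; payment $1,771.45; balance $3,444.66
Month 3: opening $3,444.66; interest $156.84 → $3,601.50; payment $1,771.45; balance $1,830.05
Month 4: opening $1,830.05; interest $156.84 → $1,986.89; payment $1,771.45; balance $215.44
Month 5: opening $215.44; interest $156.84 → $372.28; payment $372.28; balance $0.00
Total paid: $5,843.47

$5,843.47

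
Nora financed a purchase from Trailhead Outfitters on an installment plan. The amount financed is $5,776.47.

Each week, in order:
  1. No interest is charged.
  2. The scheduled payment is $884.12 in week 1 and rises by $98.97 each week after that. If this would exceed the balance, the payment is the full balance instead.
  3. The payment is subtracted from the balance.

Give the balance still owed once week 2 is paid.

Week 1: opening $5,776.47; payment $884.12; balance $4,892.35
Week 2: opening $4,892.35; payment $983.09; balance $3,909.26

$3,909.26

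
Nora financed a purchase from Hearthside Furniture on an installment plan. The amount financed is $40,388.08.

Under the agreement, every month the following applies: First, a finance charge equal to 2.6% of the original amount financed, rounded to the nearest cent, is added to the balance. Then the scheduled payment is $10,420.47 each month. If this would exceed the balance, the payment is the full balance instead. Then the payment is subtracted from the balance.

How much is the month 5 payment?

Month 1: opening $40,388.08; interest $1,050.09 → $41,438.17; payment $10,420.47; balance $31,017.70
Month 2: opening $31,017.70; interest $1,050.09 → $32,067.79; payment $10,420.47; balance $21,647.32
Month 3: opening $21,647.32; interest $1,050.09 → $22,697.41; payment $10,420.47; balance $12,276.94
Month 4: opening $12,276.94; interest $1,050.09 → $13,327.03; payment $10,420.47; balance $2,906.56
Month 5: opening $2,906.56; interest $1,050.09 → $3,956.65; payment $3,956.65; balance $0.00

$3,956.65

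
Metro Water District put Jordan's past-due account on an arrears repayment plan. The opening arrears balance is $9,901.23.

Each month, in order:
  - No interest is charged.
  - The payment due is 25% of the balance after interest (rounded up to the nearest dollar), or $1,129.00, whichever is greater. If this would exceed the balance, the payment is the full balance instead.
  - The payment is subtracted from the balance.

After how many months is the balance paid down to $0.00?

# | Opening | Payment | End bal
1 | $9,901.23 | $2,476.00 | $7,425.23
2 | $7,425.23 | $1,857.00 | $5,568.23
3 | $5,568.23 | $1,393.00 | $4,175.23
4 | $4,175.23 | $1,129.00 | $3,046.23
5 | $3,046.23 | $1,129.00 | $1,917.23
6 | $1,917.23 | $1,129.00 | $788.23
7 | $788.23 | $788.23 | $0.00
Balance reaches $0.00 in month 7.

7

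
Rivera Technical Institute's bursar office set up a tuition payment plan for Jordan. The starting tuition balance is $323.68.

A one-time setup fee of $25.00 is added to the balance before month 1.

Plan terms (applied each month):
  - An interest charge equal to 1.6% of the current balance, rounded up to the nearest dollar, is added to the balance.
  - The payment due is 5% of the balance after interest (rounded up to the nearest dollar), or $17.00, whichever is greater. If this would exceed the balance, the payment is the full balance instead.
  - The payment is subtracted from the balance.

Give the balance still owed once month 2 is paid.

$324.68

# | Opening | Interest | Payment | End bal
1 | $348.68 | $6.00 | $18.00 | $336.68
2 | $336.68 | $6.00 | $18.00 | $324.68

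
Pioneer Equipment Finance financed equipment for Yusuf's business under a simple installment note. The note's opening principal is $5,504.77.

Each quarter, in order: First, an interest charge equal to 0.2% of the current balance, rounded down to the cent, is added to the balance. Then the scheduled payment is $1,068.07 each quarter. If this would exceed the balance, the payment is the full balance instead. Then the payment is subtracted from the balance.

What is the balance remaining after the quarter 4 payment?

Quarter 1: opening $5,504.77; interest $11.00 → $5,515.77; payment $1,068.07; balance $4,447.70
Quarter 2: opening $4,447.70; interest $8.89 → $4,456.59; payment $1,068.07; balance $3,388.52
Quarter 3: opening $3,388.52; interest $6.77 → $3,395.29; payment $1,068.07; balance $2,327.22
Quarter 4: opening $2,327.22; interest $4.65 → $2,331.87; payment $1,068.07; balance $1,263.80

$1,263.80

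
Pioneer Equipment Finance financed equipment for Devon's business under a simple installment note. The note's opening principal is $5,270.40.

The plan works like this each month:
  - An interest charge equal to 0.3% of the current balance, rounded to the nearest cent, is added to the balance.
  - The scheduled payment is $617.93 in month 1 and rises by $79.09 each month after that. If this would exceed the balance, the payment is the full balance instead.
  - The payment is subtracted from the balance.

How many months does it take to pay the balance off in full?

7

Month 1: $5,270.40 +$15.81 interest = $5,286.21; pay $617.93 → $4,668.28
Month 2: $4,668.28 +$14.00 interest = $4,682.28; pay $697.02 → $3,985.26
Month 3: $3,985.26 +$11.96 interest = $3,997.22; pay $776.11 → $3,221.11
Month 4: $3,221.11 +$9.66 interest = $3,230.77; pay $855.20 → $2,375.57
Month 5: $2,375.57 +$7.13 interest = $2,382.70; pay $934.29 → $1,448.41
Month 6: $1,448.41 +$4.35 interest = $1,452.76; pay $1,013.38 → $439.38
Month 7: $439.38 +$1.32 interest = $440.70; pay $440.70 → $0.00
Balance reaches $0.00 in month 7.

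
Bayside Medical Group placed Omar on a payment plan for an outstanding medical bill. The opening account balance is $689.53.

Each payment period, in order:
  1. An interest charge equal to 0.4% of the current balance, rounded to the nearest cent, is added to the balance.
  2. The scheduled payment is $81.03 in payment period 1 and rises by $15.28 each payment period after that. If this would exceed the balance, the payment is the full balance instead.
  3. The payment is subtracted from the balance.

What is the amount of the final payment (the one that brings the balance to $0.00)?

Payment period 1: opening $689.53; interest $2.76 → $692.29; payment $81.03; balance $611.26
Payment period 2: opening $611.26; interest $2.45 → $613.71; payment $96.31; balance $517.40
Payment period 3: opening $517.40; interest $2.07 → $519.47; payment $111.59; balance $407.88
Payment period 4: opening $407.88; interest $1.63 → $409.51; payment $126.87; balance $282.64
Payment period 5: opening $282.64; interest $1.13 → $283.77; payment $142.15; balance $141.62
Payment period 6: opening $141.62; interest $0.57 → $142.19; payment $142.19; balance $0.00

$142.19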